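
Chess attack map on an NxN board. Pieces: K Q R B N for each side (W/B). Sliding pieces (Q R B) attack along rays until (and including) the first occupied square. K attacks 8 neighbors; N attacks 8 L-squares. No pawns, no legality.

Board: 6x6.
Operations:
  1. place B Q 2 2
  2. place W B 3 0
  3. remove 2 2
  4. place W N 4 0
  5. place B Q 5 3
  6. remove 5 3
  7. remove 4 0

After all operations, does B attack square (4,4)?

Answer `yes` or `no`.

Answer: no

Derivation:
Op 1: place BQ@(2,2)
Op 2: place WB@(3,0)
Op 3: remove (2,2)
Op 4: place WN@(4,0)
Op 5: place BQ@(5,3)
Op 6: remove (5,3)
Op 7: remove (4,0)
Per-piece attacks for B:
B attacks (4,4): no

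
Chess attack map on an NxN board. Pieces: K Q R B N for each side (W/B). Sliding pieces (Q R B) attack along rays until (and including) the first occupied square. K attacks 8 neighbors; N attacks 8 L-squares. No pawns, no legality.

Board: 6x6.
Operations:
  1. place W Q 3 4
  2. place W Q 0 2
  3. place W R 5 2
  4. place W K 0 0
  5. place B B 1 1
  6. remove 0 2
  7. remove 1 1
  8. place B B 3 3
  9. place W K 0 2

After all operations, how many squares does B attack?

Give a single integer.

Op 1: place WQ@(3,4)
Op 2: place WQ@(0,2)
Op 3: place WR@(5,2)
Op 4: place WK@(0,0)
Op 5: place BB@(1,1)
Op 6: remove (0,2)
Op 7: remove (1,1)
Op 8: place BB@(3,3)
Op 9: place WK@(0,2)
Per-piece attacks for B:
  BB@(3,3): attacks (4,4) (5,5) (4,2) (5,1) (2,4) (1,5) (2,2) (1,1) (0,0) [ray(-1,-1) blocked at (0,0)]
Union (9 distinct): (0,0) (1,1) (1,5) (2,2) (2,4) (4,2) (4,4) (5,1) (5,5)

Answer: 9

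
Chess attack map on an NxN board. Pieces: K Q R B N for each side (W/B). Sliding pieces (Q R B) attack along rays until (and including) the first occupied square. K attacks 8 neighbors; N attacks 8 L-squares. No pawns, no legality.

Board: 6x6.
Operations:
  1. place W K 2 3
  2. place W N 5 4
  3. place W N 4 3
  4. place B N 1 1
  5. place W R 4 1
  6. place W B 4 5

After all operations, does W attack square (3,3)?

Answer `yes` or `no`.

Answer: yes

Derivation:
Op 1: place WK@(2,3)
Op 2: place WN@(5,4)
Op 3: place WN@(4,3)
Op 4: place BN@(1,1)
Op 5: place WR@(4,1)
Op 6: place WB@(4,5)
Per-piece attacks for W:
  WK@(2,3): attacks (2,4) (2,2) (3,3) (1,3) (3,4) (3,2) (1,4) (1,2)
  WR@(4,1): attacks (4,2) (4,3) (4,0) (5,1) (3,1) (2,1) (1,1) [ray(0,1) blocked at (4,3); ray(-1,0) blocked at (1,1)]
  WN@(4,3): attacks (5,5) (3,5) (2,4) (5,1) (3,1) (2,2)
  WB@(4,5): attacks (5,4) (3,4) (2,3) [ray(1,-1) blocked at (5,4); ray(-1,-1) blocked at (2,3)]
  WN@(5,4): attacks (3,5) (4,2) (3,3)
W attacks (3,3): yes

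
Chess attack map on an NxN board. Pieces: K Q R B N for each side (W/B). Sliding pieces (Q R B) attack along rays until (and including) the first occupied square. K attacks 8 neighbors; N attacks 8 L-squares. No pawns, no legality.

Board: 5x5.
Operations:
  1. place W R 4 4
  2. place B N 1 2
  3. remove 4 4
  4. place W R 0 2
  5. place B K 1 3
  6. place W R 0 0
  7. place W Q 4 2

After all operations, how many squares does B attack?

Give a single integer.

Op 1: place WR@(4,4)
Op 2: place BN@(1,2)
Op 3: remove (4,4)
Op 4: place WR@(0,2)
Op 5: place BK@(1,3)
Op 6: place WR@(0,0)
Op 7: place WQ@(4,2)
Per-piece attacks for B:
  BN@(1,2): attacks (2,4) (3,3) (0,4) (2,0) (3,1) (0,0)
  BK@(1,3): attacks (1,4) (1,2) (2,3) (0,3) (2,4) (2,2) (0,4) (0,2)
Union (12 distinct): (0,0) (0,2) (0,3) (0,4) (1,2) (1,4) (2,0) (2,2) (2,3) (2,4) (3,1) (3,3)

Answer: 12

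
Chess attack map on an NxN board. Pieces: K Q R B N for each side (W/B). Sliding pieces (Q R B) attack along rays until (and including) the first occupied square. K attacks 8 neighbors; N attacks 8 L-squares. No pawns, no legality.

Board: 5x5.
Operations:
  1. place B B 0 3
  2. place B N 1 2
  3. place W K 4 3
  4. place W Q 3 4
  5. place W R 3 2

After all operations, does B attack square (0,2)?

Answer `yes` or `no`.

Answer: no

Derivation:
Op 1: place BB@(0,3)
Op 2: place BN@(1,2)
Op 3: place WK@(4,3)
Op 4: place WQ@(3,4)
Op 5: place WR@(3,2)
Per-piece attacks for B:
  BB@(0,3): attacks (1,4) (1,2) [ray(1,-1) blocked at (1,2)]
  BN@(1,2): attacks (2,4) (3,3) (0,4) (2,0) (3,1) (0,0)
B attacks (0,2): no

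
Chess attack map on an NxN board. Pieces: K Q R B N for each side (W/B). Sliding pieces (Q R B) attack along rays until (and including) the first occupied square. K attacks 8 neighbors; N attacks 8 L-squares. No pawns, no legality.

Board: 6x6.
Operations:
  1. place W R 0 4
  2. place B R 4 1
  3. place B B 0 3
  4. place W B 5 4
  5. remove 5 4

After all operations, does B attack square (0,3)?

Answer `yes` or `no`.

Answer: no

Derivation:
Op 1: place WR@(0,4)
Op 2: place BR@(4,1)
Op 3: place BB@(0,3)
Op 4: place WB@(5,4)
Op 5: remove (5,4)
Per-piece attacks for B:
  BB@(0,3): attacks (1,4) (2,5) (1,2) (2,1) (3,0)
  BR@(4,1): attacks (4,2) (4,3) (4,4) (4,5) (4,0) (5,1) (3,1) (2,1) (1,1) (0,1)
B attacks (0,3): no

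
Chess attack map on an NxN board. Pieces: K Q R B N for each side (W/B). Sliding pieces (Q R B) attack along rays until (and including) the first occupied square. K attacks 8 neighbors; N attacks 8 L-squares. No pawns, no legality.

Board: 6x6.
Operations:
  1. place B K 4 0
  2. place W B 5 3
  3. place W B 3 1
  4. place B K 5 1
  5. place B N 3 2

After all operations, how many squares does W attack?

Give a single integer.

Answer: 10

Derivation:
Op 1: place BK@(4,0)
Op 2: place WB@(5,3)
Op 3: place WB@(3,1)
Op 4: place BK@(5,1)
Op 5: place BN@(3,2)
Per-piece attacks for W:
  WB@(3,1): attacks (4,2) (5,3) (4,0) (2,2) (1,3) (0,4) (2,0) [ray(1,1) blocked at (5,3); ray(1,-1) blocked at (4,0)]
  WB@(5,3): attacks (4,4) (3,5) (4,2) (3,1) [ray(-1,-1) blocked at (3,1)]
Union (10 distinct): (0,4) (1,3) (2,0) (2,2) (3,1) (3,5) (4,0) (4,2) (4,4) (5,3)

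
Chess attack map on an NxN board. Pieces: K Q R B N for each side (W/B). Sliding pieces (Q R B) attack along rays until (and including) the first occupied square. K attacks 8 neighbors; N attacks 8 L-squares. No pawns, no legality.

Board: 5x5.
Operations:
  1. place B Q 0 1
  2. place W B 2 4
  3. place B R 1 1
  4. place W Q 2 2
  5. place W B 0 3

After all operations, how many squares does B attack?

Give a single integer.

Answer: 14

Derivation:
Op 1: place BQ@(0,1)
Op 2: place WB@(2,4)
Op 3: place BR@(1,1)
Op 4: place WQ@(2,2)
Op 5: place WB@(0,3)
Per-piece attacks for B:
  BQ@(0,1): attacks (0,2) (0,3) (0,0) (1,1) (1,2) (2,3) (3,4) (1,0) [ray(0,1) blocked at (0,3); ray(1,0) blocked at (1,1)]
  BR@(1,1): attacks (1,2) (1,3) (1,4) (1,0) (2,1) (3,1) (4,1) (0,1) [ray(-1,0) blocked at (0,1)]
Union (14 distinct): (0,0) (0,1) (0,2) (0,3) (1,0) (1,1) (1,2) (1,3) (1,4) (2,1) (2,3) (3,1) (3,4) (4,1)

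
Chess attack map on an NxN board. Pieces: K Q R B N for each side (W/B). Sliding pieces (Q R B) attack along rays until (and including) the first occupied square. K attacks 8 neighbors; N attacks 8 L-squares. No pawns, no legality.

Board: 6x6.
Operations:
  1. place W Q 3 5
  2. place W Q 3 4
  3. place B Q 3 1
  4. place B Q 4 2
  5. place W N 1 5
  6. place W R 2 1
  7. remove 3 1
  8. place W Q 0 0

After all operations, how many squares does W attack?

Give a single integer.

Answer: 33

Derivation:
Op 1: place WQ@(3,5)
Op 2: place WQ@(3,4)
Op 3: place BQ@(3,1)
Op 4: place BQ@(4,2)
Op 5: place WN@(1,5)
Op 6: place WR@(2,1)
Op 7: remove (3,1)
Op 8: place WQ@(0,0)
Per-piece attacks for W:
  WQ@(0,0): attacks (0,1) (0,2) (0,3) (0,4) (0,5) (1,0) (2,0) (3,0) (4,0) (5,0) (1,1) (2,2) (3,3) (4,4) (5,5)
  WN@(1,5): attacks (2,3) (3,4) (0,3)
  WR@(2,1): attacks (2,2) (2,3) (2,4) (2,5) (2,0) (3,1) (4,1) (5,1) (1,1) (0,1)
  WQ@(3,4): attacks (3,5) (3,3) (3,2) (3,1) (3,0) (4,4) (5,4) (2,4) (1,4) (0,4) (4,5) (4,3) (5,2) (2,5) (2,3) (1,2) (0,1) [ray(0,1) blocked at (3,5)]
  WQ@(3,5): attacks (3,4) (4,5) (5,5) (2,5) (1,5) (4,4) (5,3) (2,4) (1,3) (0,2) [ray(0,-1) blocked at (3,4); ray(-1,0) blocked at (1,5)]
Union (33 distinct): (0,1) (0,2) (0,3) (0,4) (0,5) (1,0) (1,1) (1,2) (1,3) (1,4) (1,5) (2,0) (2,2) (2,3) (2,4) (2,5) (3,0) (3,1) (3,2) (3,3) (3,4) (3,5) (4,0) (4,1) (4,3) (4,4) (4,5) (5,0) (5,1) (5,2) (5,3) (5,4) (5,5)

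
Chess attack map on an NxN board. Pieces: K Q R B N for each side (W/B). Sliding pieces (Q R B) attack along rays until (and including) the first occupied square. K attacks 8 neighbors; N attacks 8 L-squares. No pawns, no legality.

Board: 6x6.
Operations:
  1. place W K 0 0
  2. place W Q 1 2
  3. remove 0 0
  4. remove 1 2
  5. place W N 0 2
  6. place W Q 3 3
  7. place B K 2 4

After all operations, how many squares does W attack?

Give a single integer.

Answer: 21

Derivation:
Op 1: place WK@(0,0)
Op 2: place WQ@(1,2)
Op 3: remove (0,0)
Op 4: remove (1,2)
Op 5: place WN@(0,2)
Op 6: place WQ@(3,3)
Op 7: place BK@(2,4)
Per-piece attacks for W:
  WN@(0,2): attacks (1,4) (2,3) (1,0) (2,1)
  WQ@(3,3): attacks (3,4) (3,5) (3,2) (3,1) (3,0) (4,3) (5,3) (2,3) (1,3) (0,3) (4,4) (5,5) (4,2) (5,1) (2,4) (2,2) (1,1) (0,0) [ray(-1,1) blocked at (2,4)]
Union (21 distinct): (0,0) (0,3) (1,0) (1,1) (1,3) (1,4) (2,1) (2,2) (2,3) (2,4) (3,0) (3,1) (3,2) (3,4) (3,5) (4,2) (4,3) (4,4) (5,1) (5,3) (5,5)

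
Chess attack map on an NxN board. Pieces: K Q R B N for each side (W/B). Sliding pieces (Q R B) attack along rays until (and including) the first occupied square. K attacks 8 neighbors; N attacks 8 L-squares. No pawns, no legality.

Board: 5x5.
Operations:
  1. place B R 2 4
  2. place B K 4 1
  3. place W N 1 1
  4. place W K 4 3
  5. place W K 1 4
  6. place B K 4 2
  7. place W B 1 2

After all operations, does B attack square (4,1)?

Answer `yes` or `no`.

Op 1: place BR@(2,4)
Op 2: place BK@(4,1)
Op 3: place WN@(1,1)
Op 4: place WK@(4,3)
Op 5: place WK@(1,4)
Op 6: place BK@(4,2)
Op 7: place WB@(1,2)
Per-piece attacks for B:
  BR@(2,4): attacks (2,3) (2,2) (2,1) (2,0) (3,4) (4,4) (1,4) [ray(-1,0) blocked at (1,4)]
  BK@(4,1): attacks (4,2) (4,0) (3,1) (3,2) (3,0)
  BK@(4,2): attacks (4,3) (4,1) (3,2) (3,3) (3,1)
B attacks (4,1): yes

Answer: yes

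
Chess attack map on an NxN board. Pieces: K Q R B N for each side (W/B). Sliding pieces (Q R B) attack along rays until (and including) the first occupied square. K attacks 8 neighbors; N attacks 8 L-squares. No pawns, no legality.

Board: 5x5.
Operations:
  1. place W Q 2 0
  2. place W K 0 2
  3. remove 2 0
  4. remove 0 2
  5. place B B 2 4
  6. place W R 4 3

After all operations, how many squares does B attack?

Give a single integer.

Op 1: place WQ@(2,0)
Op 2: place WK@(0,2)
Op 3: remove (2,0)
Op 4: remove (0,2)
Op 5: place BB@(2,4)
Op 6: place WR@(4,3)
Per-piece attacks for B:
  BB@(2,4): attacks (3,3) (4,2) (1,3) (0,2)
Union (4 distinct): (0,2) (1,3) (3,3) (4,2)

Answer: 4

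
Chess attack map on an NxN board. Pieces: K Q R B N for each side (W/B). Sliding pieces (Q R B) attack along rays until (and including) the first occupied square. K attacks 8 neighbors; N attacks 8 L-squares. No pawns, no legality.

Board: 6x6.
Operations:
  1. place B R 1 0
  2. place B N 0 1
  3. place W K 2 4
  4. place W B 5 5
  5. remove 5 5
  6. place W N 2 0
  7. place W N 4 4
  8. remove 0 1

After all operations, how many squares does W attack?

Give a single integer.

Answer: 13

Derivation:
Op 1: place BR@(1,0)
Op 2: place BN@(0,1)
Op 3: place WK@(2,4)
Op 4: place WB@(5,5)
Op 5: remove (5,5)
Op 6: place WN@(2,0)
Op 7: place WN@(4,4)
Op 8: remove (0,1)
Per-piece attacks for W:
  WN@(2,0): attacks (3,2) (4,1) (1,2) (0,1)
  WK@(2,4): attacks (2,5) (2,3) (3,4) (1,4) (3,5) (3,3) (1,5) (1,3)
  WN@(4,4): attacks (2,5) (5,2) (3,2) (2,3)
Union (13 distinct): (0,1) (1,2) (1,3) (1,4) (1,5) (2,3) (2,5) (3,2) (3,3) (3,4) (3,5) (4,1) (5,2)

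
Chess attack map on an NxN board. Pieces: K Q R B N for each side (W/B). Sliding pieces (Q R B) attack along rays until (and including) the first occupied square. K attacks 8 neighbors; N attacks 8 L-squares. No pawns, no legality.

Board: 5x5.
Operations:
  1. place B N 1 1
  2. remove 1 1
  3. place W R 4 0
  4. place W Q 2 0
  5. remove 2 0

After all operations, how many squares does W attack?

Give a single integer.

Answer: 8

Derivation:
Op 1: place BN@(1,1)
Op 2: remove (1,1)
Op 3: place WR@(4,0)
Op 4: place WQ@(2,0)
Op 5: remove (2,0)
Per-piece attacks for W:
  WR@(4,0): attacks (4,1) (4,2) (4,3) (4,4) (3,0) (2,0) (1,0) (0,0)
Union (8 distinct): (0,0) (1,0) (2,0) (3,0) (4,1) (4,2) (4,3) (4,4)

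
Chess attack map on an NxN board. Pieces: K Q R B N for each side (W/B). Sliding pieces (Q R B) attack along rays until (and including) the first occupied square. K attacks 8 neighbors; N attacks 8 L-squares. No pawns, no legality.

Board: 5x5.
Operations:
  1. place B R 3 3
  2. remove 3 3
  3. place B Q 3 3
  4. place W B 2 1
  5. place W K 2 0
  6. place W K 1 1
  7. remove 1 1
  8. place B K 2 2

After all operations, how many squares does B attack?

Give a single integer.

Answer: 16

Derivation:
Op 1: place BR@(3,3)
Op 2: remove (3,3)
Op 3: place BQ@(3,3)
Op 4: place WB@(2,1)
Op 5: place WK@(2,0)
Op 6: place WK@(1,1)
Op 7: remove (1,1)
Op 8: place BK@(2,2)
Per-piece attacks for B:
  BK@(2,2): attacks (2,3) (2,1) (3,2) (1,2) (3,3) (3,1) (1,3) (1,1)
  BQ@(3,3): attacks (3,4) (3,2) (3,1) (3,0) (4,3) (2,3) (1,3) (0,3) (4,4) (4,2) (2,4) (2,2) [ray(-1,-1) blocked at (2,2)]
Union (16 distinct): (0,3) (1,1) (1,2) (1,3) (2,1) (2,2) (2,3) (2,4) (3,0) (3,1) (3,2) (3,3) (3,4) (4,2) (4,3) (4,4)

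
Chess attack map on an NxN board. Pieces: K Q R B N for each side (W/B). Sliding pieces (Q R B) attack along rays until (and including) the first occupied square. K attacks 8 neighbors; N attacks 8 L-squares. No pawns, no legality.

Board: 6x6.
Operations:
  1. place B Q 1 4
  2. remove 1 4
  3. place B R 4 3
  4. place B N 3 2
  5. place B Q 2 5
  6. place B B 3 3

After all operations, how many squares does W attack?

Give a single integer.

Answer: 0

Derivation:
Op 1: place BQ@(1,4)
Op 2: remove (1,4)
Op 3: place BR@(4,3)
Op 4: place BN@(3,2)
Op 5: place BQ@(2,5)
Op 6: place BB@(3,3)
Per-piece attacks for W:
Union (0 distinct): (none)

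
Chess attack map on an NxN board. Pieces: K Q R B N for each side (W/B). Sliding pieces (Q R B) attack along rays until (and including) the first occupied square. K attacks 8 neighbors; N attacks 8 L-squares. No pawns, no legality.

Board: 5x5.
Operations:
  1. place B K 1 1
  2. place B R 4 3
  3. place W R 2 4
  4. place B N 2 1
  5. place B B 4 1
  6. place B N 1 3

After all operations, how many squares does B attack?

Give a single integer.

Answer: 19

Derivation:
Op 1: place BK@(1,1)
Op 2: place BR@(4,3)
Op 3: place WR@(2,4)
Op 4: place BN@(2,1)
Op 5: place BB@(4,1)
Op 6: place BN@(1,3)
Per-piece attacks for B:
  BK@(1,1): attacks (1,2) (1,0) (2,1) (0,1) (2,2) (2,0) (0,2) (0,0)
  BN@(1,3): attacks (3,4) (2,1) (3,2) (0,1)
  BN@(2,1): attacks (3,3) (4,2) (1,3) (0,2) (4,0) (0,0)
  BB@(4,1): attacks (3,2) (2,3) (1,4) (3,0)
  BR@(4,3): attacks (4,4) (4,2) (4,1) (3,3) (2,3) (1,3) [ray(0,-1) blocked at (4,1); ray(-1,0) blocked at (1,3)]
Union (19 distinct): (0,0) (0,1) (0,2) (1,0) (1,2) (1,3) (1,4) (2,0) (2,1) (2,2) (2,3) (3,0) (3,2) (3,3) (3,4) (4,0) (4,1) (4,2) (4,4)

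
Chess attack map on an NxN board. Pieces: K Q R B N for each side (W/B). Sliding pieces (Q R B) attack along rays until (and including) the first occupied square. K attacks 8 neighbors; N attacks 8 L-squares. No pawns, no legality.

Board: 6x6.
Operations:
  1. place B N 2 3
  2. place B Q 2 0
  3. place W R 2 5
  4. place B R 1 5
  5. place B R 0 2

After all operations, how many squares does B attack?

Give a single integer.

Op 1: place BN@(2,3)
Op 2: place BQ@(2,0)
Op 3: place WR@(2,5)
Op 4: place BR@(1,5)
Op 5: place BR@(0,2)
Per-piece attacks for B:
  BR@(0,2): attacks (0,3) (0,4) (0,5) (0,1) (0,0) (1,2) (2,2) (3,2) (4,2) (5,2)
  BR@(1,5): attacks (1,4) (1,3) (1,2) (1,1) (1,0) (2,5) (0,5) [ray(1,0) blocked at (2,5)]
  BQ@(2,0): attacks (2,1) (2,2) (2,3) (3,0) (4,0) (5,0) (1,0) (0,0) (3,1) (4,2) (5,3) (1,1) (0,2) [ray(0,1) blocked at (2,3); ray(-1,1) blocked at (0,2)]
  BN@(2,3): attacks (3,5) (4,4) (1,5) (0,4) (3,1) (4,2) (1,1) (0,2)
Union (26 distinct): (0,0) (0,1) (0,2) (0,3) (0,4) (0,5) (1,0) (1,1) (1,2) (1,3) (1,4) (1,5) (2,1) (2,2) (2,3) (2,5) (3,0) (3,1) (3,2) (3,5) (4,0) (4,2) (4,4) (5,0) (5,2) (5,3)

Answer: 26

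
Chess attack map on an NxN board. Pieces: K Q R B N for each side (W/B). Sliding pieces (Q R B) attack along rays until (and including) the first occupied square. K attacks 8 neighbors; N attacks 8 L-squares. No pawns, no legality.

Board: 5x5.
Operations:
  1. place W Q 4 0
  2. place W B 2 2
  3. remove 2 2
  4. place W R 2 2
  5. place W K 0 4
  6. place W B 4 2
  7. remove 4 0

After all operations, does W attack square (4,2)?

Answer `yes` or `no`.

Op 1: place WQ@(4,0)
Op 2: place WB@(2,2)
Op 3: remove (2,2)
Op 4: place WR@(2,2)
Op 5: place WK@(0,4)
Op 6: place WB@(4,2)
Op 7: remove (4,0)
Per-piece attacks for W:
  WK@(0,4): attacks (0,3) (1,4) (1,3)
  WR@(2,2): attacks (2,3) (2,4) (2,1) (2,0) (3,2) (4,2) (1,2) (0,2) [ray(1,0) blocked at (4,2)]
  WB@(4,2): attacks (3,3) (2,4) (3,1) (2,0)
W attacks (4,2): yes

Answer: yes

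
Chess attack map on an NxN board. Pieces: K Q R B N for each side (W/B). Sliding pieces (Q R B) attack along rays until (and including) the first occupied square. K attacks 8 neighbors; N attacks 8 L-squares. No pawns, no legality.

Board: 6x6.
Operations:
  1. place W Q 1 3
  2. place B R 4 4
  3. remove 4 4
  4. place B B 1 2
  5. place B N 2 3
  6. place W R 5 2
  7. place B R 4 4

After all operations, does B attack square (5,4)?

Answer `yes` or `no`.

Op 1: place WQ@(1,3)
Op 2: place BR@(4,4)
Op 3: remove (4,4)
Op 4: place BB@(1,2)
Op 5: place BN@(2,3)
Op 6: place WR@(5,2)
Op 7: place BR@(4,4)
Per-piece attacks for B:
  BB@(1,2): attacks (2,3) (2,1) (3,0) (0,3) (0,1) [ray(1,1) blocked at (2,3)]
  BN@(2,3): attacks (3,5) (4,4) (1,5) (0,4) (3,1) (4,2) (1,1) (0,2)
  BR@(4,4): attacks (4,5) (4,3) (4,2) (4,1) (4,0) (5,4) (3,4) (2,4) (1,4) (0,4)
B attacks (5,4): yes

Answer: yes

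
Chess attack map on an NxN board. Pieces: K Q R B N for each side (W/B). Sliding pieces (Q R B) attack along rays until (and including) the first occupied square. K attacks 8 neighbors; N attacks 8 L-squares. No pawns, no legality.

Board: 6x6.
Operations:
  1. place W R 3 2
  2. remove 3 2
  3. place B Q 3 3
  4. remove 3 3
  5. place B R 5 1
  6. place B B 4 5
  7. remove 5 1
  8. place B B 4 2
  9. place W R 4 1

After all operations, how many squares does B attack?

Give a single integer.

Answer: 12

Derivation:
Op 1: place WR@(3,2)
Op 2: remove (3,2)
Op 3: place BQ@(3,3)
Op 4: remove (3,3)
Op 5: place BR@(5,1)
Op 6: place BB@(4,5)
Op 7: remove (5,1)
Op 8: place BB@(4,2)
Op 9: place WR@(4,1)
Per-piece attacks for B:
  BB@(4,2): attacks (5,3) (5,1) (3,3) (2,4) (1,5) (3,1) (2,0)
  BB@(4,5): attacks (5,4) (3,4) (2,3) (1,2) (0,1)
Union (12 distinct): (0,1) (1,2) (1,5) (2,0) (2,3) (2,4) (3,1) (3,3) (3,4) (5,1) (5,3) (5,4)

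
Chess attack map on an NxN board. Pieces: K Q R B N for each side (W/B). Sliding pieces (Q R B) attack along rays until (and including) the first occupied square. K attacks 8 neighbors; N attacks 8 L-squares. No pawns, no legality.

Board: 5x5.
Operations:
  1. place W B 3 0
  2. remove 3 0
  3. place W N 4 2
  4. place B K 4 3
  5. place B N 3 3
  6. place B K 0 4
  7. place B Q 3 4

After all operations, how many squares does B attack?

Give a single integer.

Op 1: place WB@(3,0)
Op 2: remove (3,0)
Op 3: place WN@(4,2)
Op 4: place BK@(4,3)
Op 5: place BN@(3,3)
Op 6: place BK@(0,4)
Op 7: place BQ@(3,4)
Per-piece attacks for B:
  BK@(0,4): attacks (0,3) (1,4) (1,3)
  BN@(3,3): attacks (1,4) (4,1) (2,1) (1,2)
  BQ@(3,4): attacks (3,3) (4,4) (2,4) (1,4) (0,4) (4,3) (2,3) (1,2) (0,1) [ray(0,-1) blocked at (3,3); ray(-1,0) blocked at (0,4); ray(1,-1) blocked at (4,3)]
  BK@(4,3): attacks (4,4) (4,2) (3,3) (3,4) (3,2)
Union (16 distinct): (0,1) (0,3) (0,4) (1,2) (1,3) (1,4) (2,1) (2,3) (2,4) (3,2) (3,3) (3,4) (4,1) (4,2) (4,3) (4,4)

Answer: 16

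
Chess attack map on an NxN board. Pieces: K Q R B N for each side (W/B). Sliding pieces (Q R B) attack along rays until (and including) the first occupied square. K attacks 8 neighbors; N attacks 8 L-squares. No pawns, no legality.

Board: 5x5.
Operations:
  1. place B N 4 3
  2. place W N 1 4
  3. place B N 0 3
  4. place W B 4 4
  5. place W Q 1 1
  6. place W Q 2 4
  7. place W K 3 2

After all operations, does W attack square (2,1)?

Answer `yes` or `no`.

Answer: yes

Derivation:
Op 1: place BN@(4,3)
Op 2: place WN@(1,4)
Op 3: place BN@(0,3)
Op 4: place WB@(4,4)
Op 5: place WQ@(1,1)
Op 6: place WQ@(2,4)
Op 7: place WK@(3,2)
Per-piece attacks for W:
  WQ@(1,1): attacks (1,2) (1,3) (1,4) (1,0) (2,1) (3,1) (4,1) (0,1) (2,2) (3,3) (4,4) (2,0) (0,2) (0,0) [ray(0,1) blocked at (1,4); ray(1,1) blocked at (4,4)]
  WN@(1,4): attacks (2,2) (3,3) (0,2)
  WQ@(2,4): attacks (2,3) (2,2) (2,1) (2,0) (3,4) (4,4) (1,4) (3,3) (4,2) (1,3) (0,2) [ray(1,0) blocked at (4,4); ray(-1,0) blocked at (1,4)]
  WK@(3,2): attacks (3,3) (3,1) (4,2) (2,2) (4,3) (4,1) (2,3) (2,1)
  WB@(4,4): attacks (3,3) (2,2) (1,1) [ray(-1,-1) blocked at (1,1)]
W attacks (2,1): yes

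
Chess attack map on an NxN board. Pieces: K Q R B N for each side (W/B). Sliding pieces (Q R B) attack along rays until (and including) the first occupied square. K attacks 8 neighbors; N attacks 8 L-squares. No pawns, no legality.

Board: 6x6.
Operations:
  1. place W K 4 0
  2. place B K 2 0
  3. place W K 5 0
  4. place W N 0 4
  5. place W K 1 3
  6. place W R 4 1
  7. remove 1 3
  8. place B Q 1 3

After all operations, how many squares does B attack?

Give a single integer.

Answer: 19

Derivation:
Op 1: place WK@(4,0)
Op 2: place BK@(2,0)
Op 3: place WK@(5,0)
Op 4: place WN@(0,4)
Op 5: place WK@(1,3)
Op 6: place WR@(4,1)
Op 7: remove (1,3)
Op 8: place BQ@(1,3)
Per-piece attacks for B:
  BQ@(1,3): attacks (1,4) (1,5) (1,2) (1,1) (1,0) (2,3) (3,3) (4,3) (5,3) (0,3) (2,4) (3,5) (2,2) (3,1) (4,0) (0,4) (0,2) [ray(1,-1) blocked at (4,0); ray(-1,1) blocked at (0,4)]
  BK@(2,0): attacks (2,1) (3,0) (1,0) (3,1) (1,1)
Union (19 distinct): (0,2) (0,3) (0,4) (1,0) (1,1) (1,2) (1,4) (1,5) (2,1) (2,2) (2,3) (2,4) (3,0) (3,1) (3,3) (3,5) (4,0) (4,3) (5,3)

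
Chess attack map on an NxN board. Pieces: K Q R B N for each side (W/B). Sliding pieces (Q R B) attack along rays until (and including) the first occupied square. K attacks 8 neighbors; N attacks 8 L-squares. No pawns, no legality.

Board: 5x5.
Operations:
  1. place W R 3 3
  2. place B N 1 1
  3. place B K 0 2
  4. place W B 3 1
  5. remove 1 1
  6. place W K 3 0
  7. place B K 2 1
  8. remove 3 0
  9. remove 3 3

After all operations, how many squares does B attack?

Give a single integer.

Op 1: place WR@(3,3)
Op 2: place BN@(1,1)
Op 3: place BK@(0,2)
Op 4: place WB@(3,1)
Op 5: remove (1,1)
Op 6: place WK@(3,0)
Op 7: place BK@(2,1)
Op 8: remove (3,0)
Op 9: remove (3,3)
Per-piece attacks for B:
  BK@(0,2): attacks (0,3) (0,1) (1,2) (1,3) (1,1)
  BK@(2,1): attacks (2,2) (2,0) (3,1) (1,1) (3,2) (3,0) (1,2) (1,0)
Union (11 distinct): (0,1) (0,3) (1,0) (1,1) (1,2) (1,3) (2,0) (2,2) (3,0) (3,1) (3,2)

Answer: 11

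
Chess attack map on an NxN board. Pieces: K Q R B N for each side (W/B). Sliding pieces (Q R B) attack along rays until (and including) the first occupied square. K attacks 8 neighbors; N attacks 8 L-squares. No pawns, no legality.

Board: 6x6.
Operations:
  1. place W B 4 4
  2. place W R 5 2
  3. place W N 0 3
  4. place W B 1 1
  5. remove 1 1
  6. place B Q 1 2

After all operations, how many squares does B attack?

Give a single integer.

Answer: 17

Derivation:
Op 1: place WB@(4,4)
Op 2: place WR@(5,2)
Op 3: place WN@(0,3)
Op 4: place WB@(1,1)
Op 5: remove (1,1)
Op 6: place BQ@(1,2)
Per-piece attacks for B:
  BQ@(1,2): attacks (1,3) (1,4) (1,5) (1,1) (1,0) (2,2) (3,2) (4,2) (5,2) (0,2) (2,3) (3,4) (4,5) (2,1) (3,0) (0,3) (0,1) [ray(1,0) blocked at (5,2); ray(-1,1) blocked at (0,3)]
Union (17 distinct): (0,1) (0,2) (0,3) (1,0) (1,1) (1,3) (1,4) (1,5) (2,1) (2,2) (2,3) (3,0) (3,2) (3,4) (4,2) (4,5) (5,2)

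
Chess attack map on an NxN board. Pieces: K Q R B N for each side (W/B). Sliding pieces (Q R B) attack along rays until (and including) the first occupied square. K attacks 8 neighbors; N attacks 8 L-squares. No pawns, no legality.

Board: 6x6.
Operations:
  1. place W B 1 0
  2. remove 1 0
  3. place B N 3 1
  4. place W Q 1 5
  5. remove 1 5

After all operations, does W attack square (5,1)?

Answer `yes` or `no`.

Answer: no

Derivation:
Op 1: place WB@(1,0)
Op 2: remove (1,0)
Op 3: place BN@(3,1)
Op 4: place WQ@(1,5)
Op 5: remove (1,5)
Per-piece attacks for W:
W attacks (5,1): no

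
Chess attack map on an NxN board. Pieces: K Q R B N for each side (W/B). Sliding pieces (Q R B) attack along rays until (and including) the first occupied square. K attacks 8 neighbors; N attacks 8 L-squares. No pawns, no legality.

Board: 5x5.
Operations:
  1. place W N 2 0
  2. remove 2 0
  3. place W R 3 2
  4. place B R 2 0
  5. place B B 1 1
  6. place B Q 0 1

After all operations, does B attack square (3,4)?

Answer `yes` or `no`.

Op 1: place WN@(2,0)
Op 2: remove (2,0)
Op 3: place WR@(3,2)
Op 4: place BR@(2,0)
Op 5: place BB@(1,1)
Op 6: place BQ@(0,1)
Per-piece attacks for B:
  BQ@(0,1): attacks (0,2) (0,3) (0,4) (0,0) (1,1) (1,2) (2,3) (3,4) (1,0) [ray(1,0) blocked at (1,1)]
  BB@(1,1): attacks (2,2) (3,3) (4,4) (2,0) (0,2) (0,0) [ray(1,-1) blocked at (2,0)]
  BR@(2,0): attacks (2,1) (2,2) (2,3) (2,4) (3,0) (4,0) (1,0) (0,0)
B attacks (3,4): yes

Answer: yes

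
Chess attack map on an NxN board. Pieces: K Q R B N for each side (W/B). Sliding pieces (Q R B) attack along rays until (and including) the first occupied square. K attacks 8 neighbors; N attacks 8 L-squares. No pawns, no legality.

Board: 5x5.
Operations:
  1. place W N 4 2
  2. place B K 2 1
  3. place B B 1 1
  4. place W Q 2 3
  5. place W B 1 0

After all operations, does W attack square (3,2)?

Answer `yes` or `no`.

Answer: yes

Derivation:
Op 1: place WN@(4,2)
Op 2: place BK@(2,1)
Op 3: place BB@(1,1)
Op 4: place WQ@(2,3)
Op 5: place WB@(1,0)
Per-piece attacks for W:
  WB@(1,0): attacks (2,1) (0,1) [ray(1,1) blocked at (2,1)]
  WQ@(2,3): attacks (2,4) (2,2) (2,1) (3,3) (4,3) (1,3) (0,3) (3,4) (3,2) (4,1) (1,4) (1,2) (0,1) [ray(0,-1) blocked at (2,1)]
  WN@(4,2): attacks (3,4) (2,3) (3,0) (2,1)
W attacks (3,2): yes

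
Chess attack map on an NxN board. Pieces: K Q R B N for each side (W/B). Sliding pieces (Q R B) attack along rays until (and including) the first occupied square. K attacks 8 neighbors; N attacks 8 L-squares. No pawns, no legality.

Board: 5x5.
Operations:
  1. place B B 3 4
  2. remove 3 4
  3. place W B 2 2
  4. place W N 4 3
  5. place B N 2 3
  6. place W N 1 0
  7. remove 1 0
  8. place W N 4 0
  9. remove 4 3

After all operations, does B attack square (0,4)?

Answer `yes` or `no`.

Op 1: place BB@(3,4)
Op 2: remove (3,4)
Op 3: place WB@(2,2)
Op 4: place WN@(4,3)
Op 5: place BN@(2,3)
Op 6: place WN@(1,0)
Op 7: remove (1,0)
Op 8: place WN@(4,0)
Op 9: remove (4,3)
Per-piece attacks for B:
  BN@(2,3): attacks (4,4) (0,4) (3,1) (4,2) (1,1) (0,2)
B attacks (0,4): yes

Answer: yes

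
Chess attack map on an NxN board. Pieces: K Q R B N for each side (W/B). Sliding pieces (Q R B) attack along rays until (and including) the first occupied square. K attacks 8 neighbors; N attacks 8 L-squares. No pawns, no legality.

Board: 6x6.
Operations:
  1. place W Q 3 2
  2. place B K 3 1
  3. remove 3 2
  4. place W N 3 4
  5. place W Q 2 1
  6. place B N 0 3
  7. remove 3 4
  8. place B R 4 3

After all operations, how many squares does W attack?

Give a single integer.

Answer: 14

Derivation:
Op 1: place WQ@(3,2)
Op 2: place BK@(3,1)
Op 3: remove (3,2)
Op 4: place WN@(3,4)
Op 5: place WQ@(2,1)
Op 6: place BN@(0,3)
Op 7: remove (3,4)
Op 8: place BR@(4,3)
Per-piece attacks for W:
  WQ@(2,1): attacks (2,2) (2,3) (2,4) (2,5) (2,0) (3,1) (1,1) (0,1) (3,2) (4,3) (3,0) (1,2) (0,3) (1,0) [ray(1,0) blocked at (3,1); ray(1,1) blocked at (4,3); ray(-1,1) blocked at (0,3)]
Union (14 distinct): (0,1) (0,3) (1,0) (1,1) (1,2) (2,0) (2,2) (2,3) (2,4) (2,5) (3,0) (3,1) (3,2) (4,3)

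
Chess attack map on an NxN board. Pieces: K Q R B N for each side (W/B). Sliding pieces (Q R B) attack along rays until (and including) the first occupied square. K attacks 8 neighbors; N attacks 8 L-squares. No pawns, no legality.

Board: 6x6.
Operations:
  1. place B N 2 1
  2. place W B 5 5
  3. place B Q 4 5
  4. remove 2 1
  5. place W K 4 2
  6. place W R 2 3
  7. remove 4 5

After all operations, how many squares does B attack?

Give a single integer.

Answer: 0

Derivation:
Op 1: place BN@(2,1)
Op 2: place WB@(5,5)
Op 3: place BQ@(4,5)
Op 4: remove (2,1)
Op 5: place WK@(4,2)
Op 6: place WR@(2,3)
Op 7: remove (4,5)
Per-piece attacks for B:
Union (0 distinct): (none)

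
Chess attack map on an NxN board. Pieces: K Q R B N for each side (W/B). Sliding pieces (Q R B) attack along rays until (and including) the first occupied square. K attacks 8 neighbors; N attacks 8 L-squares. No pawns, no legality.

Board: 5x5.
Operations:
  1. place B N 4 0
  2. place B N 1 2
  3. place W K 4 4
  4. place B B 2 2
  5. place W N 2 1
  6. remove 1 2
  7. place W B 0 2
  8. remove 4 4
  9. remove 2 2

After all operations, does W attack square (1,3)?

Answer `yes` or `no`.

Op 1: place BN@(4,0)
Op 2: place BN@(1,2)
Op 3: place WK@(4,4)
Op 4: place BB@(2,2)
Op 5: place WN@(2,1)
Op 6: remove (1,2)
Op 7: place WB@(0,2)
Op 8: remove (4,4)
Op 9: remove (2,2)
Per-piece attacks for W:
  WB@(0,2): attacks (1,3) (2,4) (1,1) (2,0)
  WN@(2,1): attacks (3,3) (4,2) (1,3) (0,2) (4,0) (0,0)
W attacks (1,3): yes

Answer: yes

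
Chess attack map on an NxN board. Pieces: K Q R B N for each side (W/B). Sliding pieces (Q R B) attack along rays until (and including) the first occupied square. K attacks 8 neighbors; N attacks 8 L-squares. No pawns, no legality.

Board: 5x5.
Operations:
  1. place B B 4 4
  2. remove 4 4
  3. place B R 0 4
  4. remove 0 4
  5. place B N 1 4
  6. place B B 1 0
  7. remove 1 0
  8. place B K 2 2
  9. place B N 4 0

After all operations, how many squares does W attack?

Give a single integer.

Answer: 0

Derivation:
Op 1: place BB@(4,4)
Op 2: remove (4,4)
Op 3: place BR@(0,4)
Op 4: remove (0,4)
Op 5: place BN@(1,4)
Op 6: place BB@(1,0)
Op 7: remove (1,0)
Op 8: place BK@(2,2)
Op 9: place BN@(4,0)
Per-piece attacks for W:
Union (0 distinct): (none)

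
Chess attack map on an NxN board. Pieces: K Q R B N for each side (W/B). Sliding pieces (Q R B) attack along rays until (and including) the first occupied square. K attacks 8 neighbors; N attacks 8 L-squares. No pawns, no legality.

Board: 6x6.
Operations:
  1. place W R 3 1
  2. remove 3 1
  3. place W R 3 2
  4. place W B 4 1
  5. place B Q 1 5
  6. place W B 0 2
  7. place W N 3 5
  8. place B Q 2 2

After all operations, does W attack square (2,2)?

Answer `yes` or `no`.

Op 1: place WR@(3,1)
Op 2: remove (3,1)
Op 3: place WR@(3,2)
Op 4: place WB@(4,1)
Op 5: place BQ@(1,5)
Op 6: place WB@(0,2)
Op 7: place WN@(3,5)
Op 8: place BQ@(2,2)
Per-piece attacks for W:
  WB@(0,2): attacks (1,3) (2,4) (3,5) (1,1) (2,0) [ray(1,1) blocked at (3,5)]
  WR@(3,2): attacks (3,3) (3,4) (3,5) (3,1) (3,0) (4,2) (5,2) (2,2) [ray(0,1) blocked at (3,5); ray(-1,0) blocked at (2,2)]
  WN@(3,5): attacks (4,3) (5,4) (2,3) (1,4)
  WB@(4,1): attacks (5,2) (5,0) (3,2) (3,0) [ray(-1,1) blocked at (3,2)]
W attacks (2,2): yes

Answer: yes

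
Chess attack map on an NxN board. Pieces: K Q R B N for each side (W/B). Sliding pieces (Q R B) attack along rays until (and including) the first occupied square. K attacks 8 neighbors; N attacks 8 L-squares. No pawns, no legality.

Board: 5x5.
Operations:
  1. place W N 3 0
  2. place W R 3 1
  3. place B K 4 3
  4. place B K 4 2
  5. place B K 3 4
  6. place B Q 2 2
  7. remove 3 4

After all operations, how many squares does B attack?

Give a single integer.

Op 1: place WN@(3,0)
Op 2: place WR@(3,1)
Op 3: place BK@(4,3)
Op 4: place BK@(4,2)
Op 5: place BK@(3,4)
Op 6: place BQ@(2,2)
Op 7: remove (3,4)
Per-piece attacks for B:
  BQ@(2,2): attacks (2,3) (2,4) (2,1) (2,0) (3,2) (4,2) (1,2) (0,2) (3,3) (4,4) (3,1) (1,3) (0,4) (1,1) (0,0) [ray(1,0) blocked at (4,2); ray(1,-1) blocked at (3,1)]
  BK@(4,2): attacks (4,3) (4,1) (3,2) (3,3) (3,1)
  BK@(4,3): attacks (4,4) (4,2) (3,3) (3,4) (3,2)
Union (18 distinct): (0,0) (0,2) (0,4) (1,1) (1,2) (1,3) (2,0) (2,1) (2,3) (2,4) (3,1) (3,2) (3,3) (3,4) (4,1) (4,2) (4,3) (4,4)

Answer: 18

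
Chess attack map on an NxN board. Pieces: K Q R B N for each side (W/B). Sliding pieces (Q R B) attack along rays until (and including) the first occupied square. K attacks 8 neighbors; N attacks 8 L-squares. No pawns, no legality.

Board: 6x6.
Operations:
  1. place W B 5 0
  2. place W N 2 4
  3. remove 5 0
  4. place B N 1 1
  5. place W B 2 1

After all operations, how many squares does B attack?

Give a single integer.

Answer: 4

Derivation:
Op 1: place WB@(5,0)
Op 2: place WN@(2,4)
Op 3: remove (5,0)
Op 4: place BN@(1,1)
Op 5: place WB@(2,1)
Per-piece attacks for B:
  BN@(1,1): attacks (2,3) (3,2) (0,3) (3,0)
Union (4 distinct): (0,3) (2,3) (3,0) (3,2)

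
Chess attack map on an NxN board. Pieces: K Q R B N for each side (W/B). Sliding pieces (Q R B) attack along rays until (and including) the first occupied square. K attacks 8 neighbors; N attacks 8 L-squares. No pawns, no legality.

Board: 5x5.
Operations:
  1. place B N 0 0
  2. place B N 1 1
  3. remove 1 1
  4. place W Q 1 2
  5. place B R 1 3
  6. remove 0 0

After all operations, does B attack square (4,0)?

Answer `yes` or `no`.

Op 1: place BN@(0,0)
Op 2: place BN@(1,1)
Op 3: remove (1,1)
Op 4: place WQ@(1,2)
Op 5: place BR@(1,3)
Op 6: remove (0,0)
Per-piece attacks for B:
  BR@(1,3): attacks (1,4) (1,2) (2,3) (3,3) (4,3) (0,3) [ray(0,-1) blocked at (1,2)]
B attacks (4,0): no

Answer: no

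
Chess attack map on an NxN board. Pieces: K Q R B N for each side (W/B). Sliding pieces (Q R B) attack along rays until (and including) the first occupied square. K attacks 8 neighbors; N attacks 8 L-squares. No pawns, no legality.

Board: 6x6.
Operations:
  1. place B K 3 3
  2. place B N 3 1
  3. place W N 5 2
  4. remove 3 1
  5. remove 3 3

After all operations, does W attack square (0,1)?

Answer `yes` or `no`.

Op 1: place BK@(3,3)
Op 2: place BN@(3,1)
Op 3: place WN@(5,2)
Op 4: remove (3,1)
Op 5: remove (3,3)
Per-piece attacks for W:
  WN@(5,2): attacks (4,4) (3,3) (4,0) (3,1)
W attacks (0,1): no

Answer: no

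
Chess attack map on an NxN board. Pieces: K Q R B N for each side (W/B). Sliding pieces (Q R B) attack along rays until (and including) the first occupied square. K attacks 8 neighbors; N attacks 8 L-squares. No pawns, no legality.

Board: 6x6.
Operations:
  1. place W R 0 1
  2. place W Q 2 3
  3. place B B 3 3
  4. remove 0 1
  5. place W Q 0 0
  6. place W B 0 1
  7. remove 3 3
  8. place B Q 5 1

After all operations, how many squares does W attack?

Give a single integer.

Op 1: place WR@(0,1)
Op 2: place WQ@(2,3)
Op 3: place BB@(3,3)
Op 4: remove (0,1)
Op 5: place WQ@(0,0)
Op 6: place WB@(0,1)
Op 7: remove (3,3)
Op 8: place BQ@(5,1)
Per-piece attacks for W:
  WQ@(0,0): attacks (0,1) (1,0) (2,0) (3,0) (4,0) (5,0) (1,1) (2,2) (3,3) (4,4) (5,5) [ray(0,1) blocked at (0,1)]
  WB@(0,1): attacks (1,2) (2,3) (1,0) [ray(1,1) blocked at (2,3)]
  WQ@(2,3): attacks (2,4) (2,5) (2,2) (2,1) (2,0) (3,3) (4,3) (5,3) (1,3) (0,3) (3,4) (4,5) (3,2) (4,1) (5,0) (1,4) (0,5) (1,2) (0,1) [ray(-1,-1) blocked at (0,1)]
Union (26 distinct): (0,1) (0,3) (0,5) (1,0) (1,1) (1,2) (1,3) (1,4) (2,0) (2,1) (2,2) (2,3) (2,4) (2,5) (3,0) (3,2) (3,3) (3,4) (4,0) (4,1) (4,3) (4,4) (4,5) (5,0) (5,3) (5,5)

Answer: 26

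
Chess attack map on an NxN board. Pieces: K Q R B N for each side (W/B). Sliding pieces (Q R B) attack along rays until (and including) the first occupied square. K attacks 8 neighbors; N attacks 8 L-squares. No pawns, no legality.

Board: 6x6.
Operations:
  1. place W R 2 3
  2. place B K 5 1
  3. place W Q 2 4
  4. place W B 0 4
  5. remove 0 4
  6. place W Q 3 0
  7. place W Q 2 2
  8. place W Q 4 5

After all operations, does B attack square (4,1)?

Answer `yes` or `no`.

Op 1: place WR@(2,3)
Op 2: place BK@(5,1)
Op 3: place WQ@(2,4)
Op 4: place WB@(0,4)
Op 5: remove (0,4)
Op 6: place WQ@(3,0)
Op 7: place WQ@(2,2)
Op 8: place WQ@(4,5)
Per-piece attacks for B:
  BK@(5,1): attacks (5,2) (5,0) (4,1) (4,2) (4,0)
B attacks (4,1): yes

Answer: yes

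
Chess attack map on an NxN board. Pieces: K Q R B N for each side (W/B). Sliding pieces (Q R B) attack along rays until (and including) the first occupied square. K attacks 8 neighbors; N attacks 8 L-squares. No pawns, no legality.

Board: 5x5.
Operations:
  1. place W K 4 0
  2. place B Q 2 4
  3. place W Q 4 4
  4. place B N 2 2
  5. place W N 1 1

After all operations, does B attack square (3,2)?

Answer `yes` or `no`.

Op 1: place WK@(4,0)
Op 2: place BQ@(2,4)
Op 3: place WQ@(4,4)
Op 4: place BN@(2,2)
Op 5: place WN@(1,1)
Per-piece attacks for B:
  BN@(2,2): attacks (3,4) (4,3) (1,4) (0,3) (3,0) (4,1) (1,0) (0,1)
  BQ@(2,4): attacks (2,3) (2,2) (3,4) (4,4) (1,4) (0,4) (3,3) (4,2) (1,3) (0,2) [ray(0,-1) blocked at (2,2); ray(1,0) blocked at (4,4)]
B attacks (3,2): no

Answer: no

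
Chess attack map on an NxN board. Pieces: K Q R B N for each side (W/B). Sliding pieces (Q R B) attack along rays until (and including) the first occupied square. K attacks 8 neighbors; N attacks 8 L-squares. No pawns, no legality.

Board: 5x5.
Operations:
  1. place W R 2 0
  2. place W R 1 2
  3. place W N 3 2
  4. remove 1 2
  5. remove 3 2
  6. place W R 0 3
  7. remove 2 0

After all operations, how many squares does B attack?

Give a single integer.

Op 1: place WR@(2,0)
Op 2: place WR@(1,2)
Op 3: place WN@(3,2)
Op 4: remove (1,2)
Op 5: remove (3,2)
Op 6: place WR@(0,3)
Op 7: remove (2,0)
Per-piece attacks for B:
Union (0 distinct): (none)

Answer: 0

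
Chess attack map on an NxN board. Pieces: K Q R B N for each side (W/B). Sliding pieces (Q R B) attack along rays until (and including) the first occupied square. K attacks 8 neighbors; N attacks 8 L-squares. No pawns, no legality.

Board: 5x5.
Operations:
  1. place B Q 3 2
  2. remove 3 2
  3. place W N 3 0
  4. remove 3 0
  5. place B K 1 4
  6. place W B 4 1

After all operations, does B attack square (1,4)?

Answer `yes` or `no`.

Op 1: place BQ@(3,2)
Op 2: remove (3,2)
Op 3: place WN@(3,0)
Op 4: remove (3,0)
Op 5: place BK@(1,4)
Op 6: place WB@(4,1)
Per-piece attacks for B:
  BK@(1,4): attacks (1,3) (2,4) (0,4) (2,3) (0,3)
B attacks (1,4): no

Answer: no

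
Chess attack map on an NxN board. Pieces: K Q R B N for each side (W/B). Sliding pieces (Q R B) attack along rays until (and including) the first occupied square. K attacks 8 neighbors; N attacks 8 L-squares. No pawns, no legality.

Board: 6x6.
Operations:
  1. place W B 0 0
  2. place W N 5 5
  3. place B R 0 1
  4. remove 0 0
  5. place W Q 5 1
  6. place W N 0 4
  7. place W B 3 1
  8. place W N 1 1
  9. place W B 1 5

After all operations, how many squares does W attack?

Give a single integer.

Op 1: place WB@(0,0)
Op 2: place WN@(5,5)
Op 3: place BR@(0,1)
Op 4: remove (0,0)
Op 5: place WQ@(5,1)
Op 6: place WN@(0,4)
Op 7: place WB@(3,1)
Op 8: place WN@(1,1)
Op 9: place WB@(1,5)
Per-piece attacks for W:
  WN@(0,4): attacks (2,5) (1,2) (2,3)
  WN@(1,1): attacks (2,3) (3,2) (0,3) (3,0)
  WB@(1,5): attacks (2,4) (3,3) (4,2) (5,1) (0,4) [ray(1,-1) blocked at (5,1); ray(-1,-1) blocked at (0,4)]
  WB@(3,1): attacks (4,2) (5,3) (4,0) (2,2) (1,3) (0,4) (2,0) [ray(-1,1) blocked at (0,4)]
  WQ@(5,1): attacks (5,2) (5,3) (5,4) (5,5) (5,0) (4,1) (3,1) (4,2) (3,3) (2,4) (1,5) (4,0) [ray(0,1) blocked at (5,5); ray(-1,0) blocked at (3,1); ray(-1,1) blocked at (1,5)]
  WN@(5,5): attacks (4,3) (3,4)
Union (25 distinct): (0,3) (0,4) (1,2) (1,3) (1,5) (2,0) (2,2) (2,3) (2,4) (2,5) (3,0) (3,1) (3,2) (3,3) (3,4) (4,0) (4,1) (4,2) (4,3) (5,0) (5,1) (5,2) (5,3) (5,4) (5,5)

Answer: 25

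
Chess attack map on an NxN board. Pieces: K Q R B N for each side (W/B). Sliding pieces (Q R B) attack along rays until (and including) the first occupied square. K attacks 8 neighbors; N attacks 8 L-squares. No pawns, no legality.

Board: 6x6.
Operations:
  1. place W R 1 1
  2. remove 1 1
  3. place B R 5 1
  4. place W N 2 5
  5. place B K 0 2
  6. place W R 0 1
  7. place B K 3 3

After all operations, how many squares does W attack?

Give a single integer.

Answer: 11

Derivation:
Op 1: place WR@(1,1)
Op 2: remove (1,1)
Op 3: place BR@(5,1)
Op 4: place WN@(2,5)
Op 5: place BK@(0,2)
Op 6: place WR@(0,1)
Op 7: place BK@(3,3)
Per-piece attacks for W:
  WR@(0,1): attacks (0,2) (0,0) (1,1) (2,1) (3,1) (4,1) (5,1) [ray(0,1) blocked at (0,2); ray(1,0) blocked at (5,1)]
  WN@(2,5): attacks (3,3) (4,4) (1,3) (0,4)
Union (11 distinct): (0,0) (0,2) (0,4) (1,1) (1,3) (2,1) (3,1) (3,3) (4,1) (4,4) (5,1)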